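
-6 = -6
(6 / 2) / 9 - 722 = -2165 / 3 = -721.67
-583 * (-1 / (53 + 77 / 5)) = 2915 / 342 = 8.52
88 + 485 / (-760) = 13279 / 152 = 87.36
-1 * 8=-8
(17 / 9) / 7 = 17 / 63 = 0.27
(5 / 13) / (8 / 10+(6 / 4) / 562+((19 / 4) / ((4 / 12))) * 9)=7025 / 2357147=0.00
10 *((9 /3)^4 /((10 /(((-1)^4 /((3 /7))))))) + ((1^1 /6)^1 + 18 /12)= 572 /3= 190.67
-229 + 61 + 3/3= -167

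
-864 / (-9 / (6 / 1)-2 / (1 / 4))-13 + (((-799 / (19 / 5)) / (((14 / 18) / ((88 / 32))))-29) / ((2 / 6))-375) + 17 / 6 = -4167971 / 1596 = -2611.51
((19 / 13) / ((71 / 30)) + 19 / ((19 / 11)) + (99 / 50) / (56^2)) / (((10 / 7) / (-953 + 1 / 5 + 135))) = -6875480850153 / 1033760000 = -6650.94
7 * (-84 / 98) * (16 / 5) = -96 / 5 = -19.20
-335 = -335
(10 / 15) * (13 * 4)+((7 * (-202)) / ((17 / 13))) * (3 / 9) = -5538 / 17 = -325.76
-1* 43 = -43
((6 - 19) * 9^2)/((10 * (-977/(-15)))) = -3159/1954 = -1.62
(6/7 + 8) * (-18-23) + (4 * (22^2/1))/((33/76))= 86006/21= 4095.52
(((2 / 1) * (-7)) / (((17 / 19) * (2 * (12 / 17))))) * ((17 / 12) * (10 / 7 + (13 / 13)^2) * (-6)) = 5491 / 24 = 228.79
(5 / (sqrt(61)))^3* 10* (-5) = -6250* sqrt(61) / 3721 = -13.12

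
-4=-4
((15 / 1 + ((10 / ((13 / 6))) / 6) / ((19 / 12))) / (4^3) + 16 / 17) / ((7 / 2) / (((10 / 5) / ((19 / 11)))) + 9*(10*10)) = 3497483 / 2669421872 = 0.00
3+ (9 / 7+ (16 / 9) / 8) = 284 / 63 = 4.51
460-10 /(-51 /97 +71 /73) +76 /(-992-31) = 708118013 /1618386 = 437.55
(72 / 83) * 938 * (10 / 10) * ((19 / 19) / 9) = 7504 / 83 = 90.41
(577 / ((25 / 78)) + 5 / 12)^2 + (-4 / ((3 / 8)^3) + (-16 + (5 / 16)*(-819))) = 437672246651 / 135000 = 3242016.64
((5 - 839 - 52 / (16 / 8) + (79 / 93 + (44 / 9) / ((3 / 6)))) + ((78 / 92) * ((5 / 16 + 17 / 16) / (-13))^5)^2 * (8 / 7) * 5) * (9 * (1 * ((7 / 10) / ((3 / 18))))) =-230581355061957823204368027 / 7181812434430746165248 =-32106.29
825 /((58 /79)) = 1123.71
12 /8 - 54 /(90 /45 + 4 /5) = -249 /14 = -17.79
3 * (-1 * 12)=-36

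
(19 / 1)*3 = 57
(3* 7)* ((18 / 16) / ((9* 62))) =21 / 496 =0.04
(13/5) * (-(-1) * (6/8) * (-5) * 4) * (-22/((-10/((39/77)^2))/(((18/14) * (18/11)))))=-9609678/207515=-46.31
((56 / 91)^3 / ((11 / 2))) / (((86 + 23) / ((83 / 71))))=84992 / 187028413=0.00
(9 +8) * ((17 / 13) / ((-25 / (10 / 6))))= -1.48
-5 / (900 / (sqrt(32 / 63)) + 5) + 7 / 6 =893023 / 765438 - 135 * sqrt(14) / 127573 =1.16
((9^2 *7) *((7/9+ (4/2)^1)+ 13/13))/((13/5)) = 10710/13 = 823.85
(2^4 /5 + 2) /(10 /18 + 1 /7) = 819 /110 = 7.45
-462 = -462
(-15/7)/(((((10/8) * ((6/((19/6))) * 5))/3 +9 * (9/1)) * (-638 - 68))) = 95/2658796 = 0.00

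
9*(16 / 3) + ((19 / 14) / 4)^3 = 8436427 / 175616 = 48.04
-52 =-52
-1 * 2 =-2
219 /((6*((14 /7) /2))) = 36.50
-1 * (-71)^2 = -5041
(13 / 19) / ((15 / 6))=26 / 95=0.27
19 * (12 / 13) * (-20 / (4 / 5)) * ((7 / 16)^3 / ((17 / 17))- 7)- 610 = 32248505 / 13312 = 2422.51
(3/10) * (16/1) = 24/5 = 4.80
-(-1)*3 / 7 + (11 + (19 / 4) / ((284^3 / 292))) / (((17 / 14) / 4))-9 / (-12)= 12748141961 / 340731272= 37.41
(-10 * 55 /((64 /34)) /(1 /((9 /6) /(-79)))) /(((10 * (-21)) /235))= -219725 /35392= -6.21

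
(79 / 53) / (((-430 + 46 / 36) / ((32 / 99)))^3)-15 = -486284788844131261 / 32418985921561459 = -15.00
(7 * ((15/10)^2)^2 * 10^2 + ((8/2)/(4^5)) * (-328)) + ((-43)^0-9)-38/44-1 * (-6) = 1245941/352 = 3539.61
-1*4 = -4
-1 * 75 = -75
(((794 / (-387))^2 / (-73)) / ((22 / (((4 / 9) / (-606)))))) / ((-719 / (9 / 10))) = -315218 / 131002323507495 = -0.00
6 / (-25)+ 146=145.76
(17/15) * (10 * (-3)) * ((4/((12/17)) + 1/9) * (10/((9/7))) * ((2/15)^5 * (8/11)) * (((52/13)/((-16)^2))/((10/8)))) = -0.00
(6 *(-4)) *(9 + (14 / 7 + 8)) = -456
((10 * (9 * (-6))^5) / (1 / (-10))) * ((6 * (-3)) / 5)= -165299408640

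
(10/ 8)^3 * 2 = 125/ 32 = 3.91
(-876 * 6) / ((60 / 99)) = -43362 / 5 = -8672.40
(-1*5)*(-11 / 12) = 55 / 12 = 4.58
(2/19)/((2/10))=10/19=0.53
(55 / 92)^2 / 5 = 605 / 8464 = 0.07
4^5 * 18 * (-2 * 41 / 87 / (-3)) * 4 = 671744 / 29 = 23163.59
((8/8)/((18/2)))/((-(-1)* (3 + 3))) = 1/54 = 0.02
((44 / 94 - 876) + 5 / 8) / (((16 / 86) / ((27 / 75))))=-1692.94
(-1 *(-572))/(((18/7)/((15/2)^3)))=375375/4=93843.75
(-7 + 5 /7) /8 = -11 /14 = -0.79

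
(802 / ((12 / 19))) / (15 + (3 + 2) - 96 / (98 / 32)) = -373331 / 3336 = -111.91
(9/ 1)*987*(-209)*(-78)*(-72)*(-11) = 114690047472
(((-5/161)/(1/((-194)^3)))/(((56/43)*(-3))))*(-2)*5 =1962246950/3381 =580374.73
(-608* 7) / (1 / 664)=-2825984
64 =64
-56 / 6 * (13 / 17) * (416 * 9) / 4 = -113568 / 17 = -6680.47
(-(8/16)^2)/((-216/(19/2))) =19/1728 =0.01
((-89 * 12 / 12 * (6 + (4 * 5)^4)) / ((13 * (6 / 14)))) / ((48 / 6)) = -49841869 / 156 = -319499.16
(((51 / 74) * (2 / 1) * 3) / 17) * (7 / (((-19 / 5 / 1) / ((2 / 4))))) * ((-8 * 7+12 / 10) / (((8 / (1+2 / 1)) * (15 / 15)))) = 25893 / 5624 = 4.60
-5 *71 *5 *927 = -1645425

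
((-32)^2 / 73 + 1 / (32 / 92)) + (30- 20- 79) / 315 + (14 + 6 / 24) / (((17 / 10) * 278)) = 2421772399 / 144899160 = 16.71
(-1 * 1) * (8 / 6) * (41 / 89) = -164 / 267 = -0.61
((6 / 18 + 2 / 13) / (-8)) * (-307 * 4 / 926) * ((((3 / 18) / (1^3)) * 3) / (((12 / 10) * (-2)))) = -29165 / 1733472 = -0.02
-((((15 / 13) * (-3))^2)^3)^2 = -68952523554931640625 / 23298085122481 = -2959579.00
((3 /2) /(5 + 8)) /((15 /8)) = 4 /65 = 0.06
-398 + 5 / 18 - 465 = -15529 / 18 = -862.72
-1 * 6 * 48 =-288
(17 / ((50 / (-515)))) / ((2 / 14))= -12257 / 10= -1225.70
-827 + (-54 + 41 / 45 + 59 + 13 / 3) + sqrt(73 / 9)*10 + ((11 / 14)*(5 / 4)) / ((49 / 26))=-50394313 / 61740 + 10*sqrt(73) / 3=-787.75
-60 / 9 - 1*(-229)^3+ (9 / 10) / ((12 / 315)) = 288216143 / 24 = 12009005.96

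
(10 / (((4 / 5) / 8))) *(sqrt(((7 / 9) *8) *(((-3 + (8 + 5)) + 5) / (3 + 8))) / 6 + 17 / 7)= 291.41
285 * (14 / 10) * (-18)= -7182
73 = 73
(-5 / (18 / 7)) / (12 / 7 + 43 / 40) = -4900 / 7029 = -0.70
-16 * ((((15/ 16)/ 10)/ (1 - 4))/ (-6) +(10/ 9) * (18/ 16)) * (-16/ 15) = 964/ 45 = 21.42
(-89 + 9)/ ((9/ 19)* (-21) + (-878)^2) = -1520/ 14646607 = -0.00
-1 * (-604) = 604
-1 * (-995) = 995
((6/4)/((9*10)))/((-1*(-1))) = 1/60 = 0.02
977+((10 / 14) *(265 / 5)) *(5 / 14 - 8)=67391 / 98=687.66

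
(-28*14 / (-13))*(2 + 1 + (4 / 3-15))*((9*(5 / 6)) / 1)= -31360 / 13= -2412.31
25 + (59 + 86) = 170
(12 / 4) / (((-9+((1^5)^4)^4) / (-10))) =15 / 4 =3.75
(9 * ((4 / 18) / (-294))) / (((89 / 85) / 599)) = -3.89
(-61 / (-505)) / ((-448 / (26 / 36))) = -793 / 4072320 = -0.00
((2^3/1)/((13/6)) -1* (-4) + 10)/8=115/52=2.21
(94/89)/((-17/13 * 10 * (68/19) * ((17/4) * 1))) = -11609/2186285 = -0.01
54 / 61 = 0.89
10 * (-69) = -690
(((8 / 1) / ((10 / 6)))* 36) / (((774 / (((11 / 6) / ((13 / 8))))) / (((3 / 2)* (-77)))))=-81312 / 2795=-29.09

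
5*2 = 10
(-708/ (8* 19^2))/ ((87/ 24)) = -708/ 10469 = -0.07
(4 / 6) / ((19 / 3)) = 0.11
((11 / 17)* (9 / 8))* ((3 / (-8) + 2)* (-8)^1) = -1287 / 136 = -9.46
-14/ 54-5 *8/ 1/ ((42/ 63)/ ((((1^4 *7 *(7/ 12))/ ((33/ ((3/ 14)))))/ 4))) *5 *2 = -5033/ 1188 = -4.24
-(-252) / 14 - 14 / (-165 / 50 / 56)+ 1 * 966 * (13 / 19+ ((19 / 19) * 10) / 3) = 2593600 / 627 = 4136.52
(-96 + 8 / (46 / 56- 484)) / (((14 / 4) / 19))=-49362304 / 94703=-521.23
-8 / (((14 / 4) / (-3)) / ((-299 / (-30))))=2392 / 35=68.34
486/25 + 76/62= 16016/775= 20.67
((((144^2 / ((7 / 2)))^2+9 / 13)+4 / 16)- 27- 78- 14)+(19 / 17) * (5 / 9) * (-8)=13683689532941 / 389844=35100423.59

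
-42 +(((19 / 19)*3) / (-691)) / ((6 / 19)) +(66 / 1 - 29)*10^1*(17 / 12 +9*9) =63127313 / 2073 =30452.15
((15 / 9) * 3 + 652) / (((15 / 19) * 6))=1387 / 10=138.70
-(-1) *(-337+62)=-275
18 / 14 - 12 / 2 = -33 / 7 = -4.71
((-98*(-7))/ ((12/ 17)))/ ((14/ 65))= 54145/ 12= 4512.08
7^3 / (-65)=-343 / 65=-5.28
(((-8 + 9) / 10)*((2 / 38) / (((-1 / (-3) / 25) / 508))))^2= 14516100 / 361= 40210.80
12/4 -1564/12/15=-256/45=-5.69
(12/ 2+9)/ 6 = 5/ 2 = 2.50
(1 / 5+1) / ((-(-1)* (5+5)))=3 / 25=0.12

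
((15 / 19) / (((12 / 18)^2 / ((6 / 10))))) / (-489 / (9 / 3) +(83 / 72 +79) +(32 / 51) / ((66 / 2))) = -30294 / 2354309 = -0.01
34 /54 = 17 /27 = 0.63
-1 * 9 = -9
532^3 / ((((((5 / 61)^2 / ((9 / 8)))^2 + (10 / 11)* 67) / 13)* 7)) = 1724833814017650336 / 375707115535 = 4590900.05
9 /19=0.47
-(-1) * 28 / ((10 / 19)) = 266 / 5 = 53.20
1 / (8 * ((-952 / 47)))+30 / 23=227399 / 175168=1.30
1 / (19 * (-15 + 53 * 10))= 1 / 9785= 0.00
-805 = -805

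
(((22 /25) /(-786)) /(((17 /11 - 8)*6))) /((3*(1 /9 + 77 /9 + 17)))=0.00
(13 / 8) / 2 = 13 / 16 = 0.81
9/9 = 1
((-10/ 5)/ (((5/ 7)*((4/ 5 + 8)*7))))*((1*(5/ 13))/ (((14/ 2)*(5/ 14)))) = -1/ 143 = -0.01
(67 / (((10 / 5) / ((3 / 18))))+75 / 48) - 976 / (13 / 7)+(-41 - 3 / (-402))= -559.39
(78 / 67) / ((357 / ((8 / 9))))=208 / 71757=0.00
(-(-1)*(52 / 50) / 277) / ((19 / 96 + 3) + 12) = 2496 / 10103575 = 0.00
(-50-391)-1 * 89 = -530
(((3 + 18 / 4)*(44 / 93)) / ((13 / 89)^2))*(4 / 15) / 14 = 348524 / 110019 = 3.17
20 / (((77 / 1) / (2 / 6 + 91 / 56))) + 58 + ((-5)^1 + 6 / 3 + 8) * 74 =197971 / 462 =428.51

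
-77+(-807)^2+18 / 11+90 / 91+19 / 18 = 11732883419 / 18018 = 651175.68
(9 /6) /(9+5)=3 /28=0.11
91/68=1.34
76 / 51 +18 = 994 / 51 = 19.49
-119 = -119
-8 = -8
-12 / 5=-2.40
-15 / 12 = -5 / 4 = -1.25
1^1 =1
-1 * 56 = -56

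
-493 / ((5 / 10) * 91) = -986 / 91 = -10.84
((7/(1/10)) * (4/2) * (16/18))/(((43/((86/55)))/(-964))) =-431872/99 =-4362.34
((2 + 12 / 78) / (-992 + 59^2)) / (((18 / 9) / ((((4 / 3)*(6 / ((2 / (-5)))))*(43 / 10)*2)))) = -2408 / 32357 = -0.07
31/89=0.35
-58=-58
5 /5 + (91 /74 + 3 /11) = 2037 /814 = 2.50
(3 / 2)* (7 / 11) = 21 / 22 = 0.95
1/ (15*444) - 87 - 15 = -679319/ 6660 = -102.00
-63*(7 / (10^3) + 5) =-315441 / 1000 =-315.44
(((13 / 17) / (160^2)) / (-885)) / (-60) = 13 / 23109120000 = 0.00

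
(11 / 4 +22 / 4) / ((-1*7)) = -33 / 28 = -1.18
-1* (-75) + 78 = 153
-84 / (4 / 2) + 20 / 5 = -38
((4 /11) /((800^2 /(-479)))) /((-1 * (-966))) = -479 /1700160000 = -0.00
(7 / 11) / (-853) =-0.00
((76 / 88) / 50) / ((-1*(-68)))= 19 / 74800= 0.00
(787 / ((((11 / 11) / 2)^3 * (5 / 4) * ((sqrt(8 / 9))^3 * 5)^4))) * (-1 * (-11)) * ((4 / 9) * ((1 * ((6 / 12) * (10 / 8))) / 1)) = 511187193 / 10240000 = 49.92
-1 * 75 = -75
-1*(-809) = 809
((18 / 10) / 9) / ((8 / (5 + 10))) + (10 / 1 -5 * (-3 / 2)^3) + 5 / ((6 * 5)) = 329 / 12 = 27.42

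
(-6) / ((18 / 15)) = -5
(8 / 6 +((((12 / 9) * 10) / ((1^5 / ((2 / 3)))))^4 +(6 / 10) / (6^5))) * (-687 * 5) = -1501094945269 / 69984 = -21449116.16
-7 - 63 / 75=-7.84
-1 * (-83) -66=17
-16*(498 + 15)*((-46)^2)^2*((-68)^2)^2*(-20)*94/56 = 184659726330059489280/7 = 26379960904294212754.29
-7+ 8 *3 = 17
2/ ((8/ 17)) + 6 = 41/ 4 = 10.25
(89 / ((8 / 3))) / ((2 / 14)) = 1869 / 8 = 233.62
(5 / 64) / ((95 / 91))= 91 / 1216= 0.07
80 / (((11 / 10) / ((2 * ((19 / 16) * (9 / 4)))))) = 388.64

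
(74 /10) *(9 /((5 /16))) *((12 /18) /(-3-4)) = -20.30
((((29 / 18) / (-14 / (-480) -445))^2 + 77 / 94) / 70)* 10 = 7903614666757 / 67538898995778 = 0.12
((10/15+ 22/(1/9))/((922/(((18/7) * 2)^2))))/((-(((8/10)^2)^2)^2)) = -1571484375/46262272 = -33.97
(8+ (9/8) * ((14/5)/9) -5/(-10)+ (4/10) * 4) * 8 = 418/5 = 83.60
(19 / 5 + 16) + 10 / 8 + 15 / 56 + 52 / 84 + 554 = 483787 / 840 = 575.94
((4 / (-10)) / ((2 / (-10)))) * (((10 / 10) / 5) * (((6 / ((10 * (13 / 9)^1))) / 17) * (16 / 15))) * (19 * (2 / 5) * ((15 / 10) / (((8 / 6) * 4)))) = 0.02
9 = 9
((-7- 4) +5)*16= -96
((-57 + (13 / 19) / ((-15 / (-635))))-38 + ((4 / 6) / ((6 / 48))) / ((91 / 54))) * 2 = -652216 / 5187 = -125.74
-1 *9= -9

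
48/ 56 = 6/ 7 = 0.86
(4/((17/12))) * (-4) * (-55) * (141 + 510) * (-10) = -68745600/17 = -4043858.82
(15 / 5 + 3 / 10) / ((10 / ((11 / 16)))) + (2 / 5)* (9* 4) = 23403 / 1600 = 14.63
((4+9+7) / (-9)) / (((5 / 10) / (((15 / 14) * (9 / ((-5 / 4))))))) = 240 / 7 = 34.29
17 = 17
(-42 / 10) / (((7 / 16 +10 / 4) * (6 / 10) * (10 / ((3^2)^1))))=-504 / 235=-2.14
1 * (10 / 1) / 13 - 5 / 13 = 5 / 13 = 0.38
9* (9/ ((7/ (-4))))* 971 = -314604/ 7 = -44943.43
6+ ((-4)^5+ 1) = -1017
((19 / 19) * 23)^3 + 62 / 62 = 12168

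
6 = 6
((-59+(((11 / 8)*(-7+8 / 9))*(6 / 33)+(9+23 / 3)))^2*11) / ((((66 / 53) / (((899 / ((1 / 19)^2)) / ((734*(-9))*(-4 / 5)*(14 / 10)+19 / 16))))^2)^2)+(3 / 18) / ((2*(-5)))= 436480964830791673164193822435360736083807583 / 13406740962631331167055154971545020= 32556828393.07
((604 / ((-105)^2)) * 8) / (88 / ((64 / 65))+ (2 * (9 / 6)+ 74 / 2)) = 38656 / 11410875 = 0.00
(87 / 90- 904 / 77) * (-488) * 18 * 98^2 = 49988227296 / 55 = 908876859.93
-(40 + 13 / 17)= -693 / 17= -40.76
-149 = -149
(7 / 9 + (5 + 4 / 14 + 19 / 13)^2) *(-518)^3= -9788800444808 / 1521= -6435766235.90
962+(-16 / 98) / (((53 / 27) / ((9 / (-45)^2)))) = 62457826 / 64925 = 962.00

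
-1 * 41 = -41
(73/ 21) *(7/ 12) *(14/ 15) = 511/ 270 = 1.89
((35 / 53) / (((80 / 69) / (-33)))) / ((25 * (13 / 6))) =-47817 / 137800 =-0.35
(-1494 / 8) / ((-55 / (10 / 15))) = 249 / 110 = 2.26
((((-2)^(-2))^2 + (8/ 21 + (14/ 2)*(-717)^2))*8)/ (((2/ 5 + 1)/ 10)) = 30228436925/ 147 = 205635625.34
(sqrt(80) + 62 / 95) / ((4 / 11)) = 341 / 190 + 11*sqrt(5) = 26.39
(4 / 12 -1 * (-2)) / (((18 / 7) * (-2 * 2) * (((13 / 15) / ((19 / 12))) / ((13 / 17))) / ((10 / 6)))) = -23275 / 44064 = -0.53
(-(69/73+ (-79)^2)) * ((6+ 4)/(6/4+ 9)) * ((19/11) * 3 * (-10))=308044.05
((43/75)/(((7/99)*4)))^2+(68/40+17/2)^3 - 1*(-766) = 897345481/490000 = 1831.32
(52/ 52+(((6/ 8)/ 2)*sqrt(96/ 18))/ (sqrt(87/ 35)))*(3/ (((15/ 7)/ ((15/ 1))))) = 21*sqrt(1015)/ 58+21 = 32.54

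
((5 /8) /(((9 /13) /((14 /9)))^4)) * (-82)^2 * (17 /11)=78386666419880 /473513931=165542.47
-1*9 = -9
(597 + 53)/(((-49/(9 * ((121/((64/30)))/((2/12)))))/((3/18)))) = -5308875/784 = -6771.52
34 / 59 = 0.58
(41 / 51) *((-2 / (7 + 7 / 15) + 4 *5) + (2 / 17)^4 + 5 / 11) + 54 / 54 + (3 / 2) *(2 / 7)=6618679373 / 374842248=17.66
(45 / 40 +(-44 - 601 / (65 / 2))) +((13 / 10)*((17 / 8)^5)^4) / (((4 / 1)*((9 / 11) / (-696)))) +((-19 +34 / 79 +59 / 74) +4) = -640449165458176277414663174745181 / 657147963803333673615360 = -974588982.60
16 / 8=2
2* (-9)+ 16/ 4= -14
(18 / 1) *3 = 54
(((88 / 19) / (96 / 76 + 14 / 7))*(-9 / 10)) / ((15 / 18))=-1188 / 775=-1.53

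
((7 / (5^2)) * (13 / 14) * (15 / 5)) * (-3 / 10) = -117 / 500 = -0.23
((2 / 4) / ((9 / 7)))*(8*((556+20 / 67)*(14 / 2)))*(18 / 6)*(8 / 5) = 19480832 / 335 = 58151.74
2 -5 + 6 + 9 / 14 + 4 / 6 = 4.31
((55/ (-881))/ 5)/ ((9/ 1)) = -11/ 7929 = -0.00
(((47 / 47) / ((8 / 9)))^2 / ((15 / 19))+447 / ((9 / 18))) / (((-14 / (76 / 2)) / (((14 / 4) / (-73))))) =5445267 / 46720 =116.55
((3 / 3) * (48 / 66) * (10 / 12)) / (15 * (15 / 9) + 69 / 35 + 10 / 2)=700 / 36927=0.02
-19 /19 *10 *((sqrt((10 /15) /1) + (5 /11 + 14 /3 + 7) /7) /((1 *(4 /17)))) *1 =-17000 /231- 85 *sqrt(6) /6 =-108.29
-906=-906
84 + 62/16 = 703/8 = 87.88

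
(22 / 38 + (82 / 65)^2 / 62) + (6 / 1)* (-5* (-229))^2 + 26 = 19575177135003 / 2488525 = 7866176.60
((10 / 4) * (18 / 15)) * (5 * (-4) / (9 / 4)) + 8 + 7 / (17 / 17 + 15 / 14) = -1330 / 87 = -15.29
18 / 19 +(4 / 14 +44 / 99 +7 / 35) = 1.88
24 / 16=3 / 2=1.50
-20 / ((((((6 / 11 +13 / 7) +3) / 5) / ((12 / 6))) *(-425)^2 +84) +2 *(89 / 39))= -30030 / 146655979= -0.00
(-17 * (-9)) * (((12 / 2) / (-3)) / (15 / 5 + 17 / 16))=-4896 / 65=-75.32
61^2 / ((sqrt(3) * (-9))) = -3721 * sqrt(3) / 27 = -238.70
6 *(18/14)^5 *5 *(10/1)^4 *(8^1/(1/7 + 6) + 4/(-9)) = 653475600000/722701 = 904212.95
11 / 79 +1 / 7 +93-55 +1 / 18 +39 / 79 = 38.83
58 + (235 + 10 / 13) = 3819 / 13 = 293.77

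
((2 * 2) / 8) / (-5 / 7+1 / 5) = -35 / 36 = -0.97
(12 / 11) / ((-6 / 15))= -30 / 11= -2.73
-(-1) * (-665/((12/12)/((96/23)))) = -63840/23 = -2775.65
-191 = -191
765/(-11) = -765/11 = -69.55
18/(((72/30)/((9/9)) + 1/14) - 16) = -1260/947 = -1.33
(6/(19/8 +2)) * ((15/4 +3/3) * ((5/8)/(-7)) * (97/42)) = -1.34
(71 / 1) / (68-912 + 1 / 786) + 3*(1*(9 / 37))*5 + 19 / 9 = 5.68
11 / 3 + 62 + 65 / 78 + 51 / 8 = 72.88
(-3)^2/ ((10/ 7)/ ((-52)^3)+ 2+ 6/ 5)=22145760/ 7874023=2.81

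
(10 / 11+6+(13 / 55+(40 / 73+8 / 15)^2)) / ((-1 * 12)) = -109663781 / 158271300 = -0.69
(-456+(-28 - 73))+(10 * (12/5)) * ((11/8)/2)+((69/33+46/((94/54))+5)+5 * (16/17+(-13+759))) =56736903/17578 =3227.72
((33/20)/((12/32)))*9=198/5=39.60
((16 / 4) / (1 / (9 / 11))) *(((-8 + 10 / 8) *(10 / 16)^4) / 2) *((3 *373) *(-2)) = 169948125 / 45056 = 3771.93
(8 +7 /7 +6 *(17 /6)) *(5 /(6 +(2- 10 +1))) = -130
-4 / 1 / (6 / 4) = -8 / 3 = -2.67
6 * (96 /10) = 288 /5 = 57.60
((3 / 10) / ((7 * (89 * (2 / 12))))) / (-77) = -9 / 239855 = -0.00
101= 101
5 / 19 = 0.26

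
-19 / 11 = -1.73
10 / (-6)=-1.67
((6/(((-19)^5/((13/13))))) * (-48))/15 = 96/12380495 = 0.00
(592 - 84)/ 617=508/ 617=0.82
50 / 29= 1.72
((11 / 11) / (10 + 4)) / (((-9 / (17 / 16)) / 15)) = -85 / 672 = -0.13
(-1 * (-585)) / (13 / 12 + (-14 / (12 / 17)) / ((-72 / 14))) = 126360 / 1067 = 118.43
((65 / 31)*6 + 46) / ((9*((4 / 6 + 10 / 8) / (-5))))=-36320 / 2139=-16.98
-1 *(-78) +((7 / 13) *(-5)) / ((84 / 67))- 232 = -24359 / 156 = -156.15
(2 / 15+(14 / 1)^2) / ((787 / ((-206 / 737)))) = -0.07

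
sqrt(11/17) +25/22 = sqrt(187)/17 +25/22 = 1.94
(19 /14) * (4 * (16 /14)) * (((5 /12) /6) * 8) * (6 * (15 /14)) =7600 /343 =22.16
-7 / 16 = -0.44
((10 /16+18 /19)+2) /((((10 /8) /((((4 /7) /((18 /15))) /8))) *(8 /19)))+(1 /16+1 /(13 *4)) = 0.49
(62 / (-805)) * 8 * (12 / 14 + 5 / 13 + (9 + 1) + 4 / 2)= -119536 / 14651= -8.16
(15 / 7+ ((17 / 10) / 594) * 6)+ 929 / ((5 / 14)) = 3608257 / 1386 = 2603.36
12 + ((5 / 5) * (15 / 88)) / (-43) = 45393 / 3784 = 12.00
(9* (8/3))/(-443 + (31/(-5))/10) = -0.05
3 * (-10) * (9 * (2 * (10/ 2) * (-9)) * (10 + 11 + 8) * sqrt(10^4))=70470000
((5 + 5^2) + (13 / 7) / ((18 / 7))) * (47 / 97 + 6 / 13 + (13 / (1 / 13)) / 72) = 165349765 / 1634256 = 101.18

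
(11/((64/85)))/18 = 0.81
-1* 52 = -52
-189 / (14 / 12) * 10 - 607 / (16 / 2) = -13567 / 8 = -1695.88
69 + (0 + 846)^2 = 715785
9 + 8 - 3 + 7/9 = 133/9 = 14.78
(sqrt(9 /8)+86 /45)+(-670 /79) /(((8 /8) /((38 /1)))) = -1138906 /3555+3*sqrt(2) /4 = -319.31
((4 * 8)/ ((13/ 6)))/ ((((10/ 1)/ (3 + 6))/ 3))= 2592/ 65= 39.88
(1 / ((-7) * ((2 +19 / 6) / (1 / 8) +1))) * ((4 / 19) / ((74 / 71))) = -426 / 624967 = -0.00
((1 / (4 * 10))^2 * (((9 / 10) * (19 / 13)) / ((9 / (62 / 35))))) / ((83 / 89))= 52421 / 302120000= 0.00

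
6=6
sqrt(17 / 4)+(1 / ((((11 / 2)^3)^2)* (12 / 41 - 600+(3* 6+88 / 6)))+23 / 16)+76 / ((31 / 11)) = 30.47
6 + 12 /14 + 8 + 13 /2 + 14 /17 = 5279 /238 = 22.18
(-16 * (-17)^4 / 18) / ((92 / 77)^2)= -495196009 / 9522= -52005.46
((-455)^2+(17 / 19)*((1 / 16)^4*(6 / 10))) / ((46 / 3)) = 13501.63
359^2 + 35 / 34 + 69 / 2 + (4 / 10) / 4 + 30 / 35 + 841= 154412599 / 1190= 129758.49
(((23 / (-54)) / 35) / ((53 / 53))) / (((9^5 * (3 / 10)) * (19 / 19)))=-23 / 33480783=-0.00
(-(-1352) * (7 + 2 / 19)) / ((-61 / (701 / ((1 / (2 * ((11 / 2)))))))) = -1407411720 / 1159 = -1214332.80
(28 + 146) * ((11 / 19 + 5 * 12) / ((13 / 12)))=9729.91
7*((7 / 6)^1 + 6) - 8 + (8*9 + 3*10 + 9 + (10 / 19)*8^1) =157.38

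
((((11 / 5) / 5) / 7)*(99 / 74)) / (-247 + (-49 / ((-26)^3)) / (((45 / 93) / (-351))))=-736164 / 2179991345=-0.00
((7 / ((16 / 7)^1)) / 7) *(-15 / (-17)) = 105 / 272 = 0.39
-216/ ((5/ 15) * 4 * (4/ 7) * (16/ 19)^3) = -3889053/ 8192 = -474.74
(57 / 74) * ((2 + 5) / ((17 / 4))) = 798 / 629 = 1.27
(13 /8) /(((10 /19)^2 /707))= 3317951 /800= 4147.44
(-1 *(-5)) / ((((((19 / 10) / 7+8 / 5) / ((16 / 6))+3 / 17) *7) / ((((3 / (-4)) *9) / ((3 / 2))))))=-3400 / 929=-3.66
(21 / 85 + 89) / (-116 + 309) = 0.46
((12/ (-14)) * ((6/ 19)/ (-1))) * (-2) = -72/ 133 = -0.54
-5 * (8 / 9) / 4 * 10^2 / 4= -250 / 9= -27.78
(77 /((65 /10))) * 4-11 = 473 /13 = 36.38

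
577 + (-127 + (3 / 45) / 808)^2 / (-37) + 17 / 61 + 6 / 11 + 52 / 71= 142.64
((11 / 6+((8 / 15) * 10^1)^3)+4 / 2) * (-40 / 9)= -167980 / 243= -691.28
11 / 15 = 0.73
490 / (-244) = -245 / 122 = -2.01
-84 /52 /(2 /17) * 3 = -1071 /26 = -41.19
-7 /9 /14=-0.06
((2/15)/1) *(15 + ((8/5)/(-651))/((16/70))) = 2788/1395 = 2.00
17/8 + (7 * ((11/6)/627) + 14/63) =3239/1368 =2.37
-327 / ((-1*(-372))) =-109 / 124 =-0.88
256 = 256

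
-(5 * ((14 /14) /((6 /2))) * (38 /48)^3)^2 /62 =-1176147025 /106635460608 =-0.01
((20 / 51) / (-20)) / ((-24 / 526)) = 263 / 612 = 0.43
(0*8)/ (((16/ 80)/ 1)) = 0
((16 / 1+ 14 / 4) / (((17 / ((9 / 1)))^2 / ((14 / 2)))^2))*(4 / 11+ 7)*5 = 5077918755 / 1837462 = 2763.55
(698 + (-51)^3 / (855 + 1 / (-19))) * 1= 8817943 / 16244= 542.84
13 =13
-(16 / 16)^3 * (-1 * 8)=8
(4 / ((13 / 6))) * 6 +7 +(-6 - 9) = 40 / 13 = 3.08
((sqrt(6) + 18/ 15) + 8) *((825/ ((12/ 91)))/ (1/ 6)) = 75075 *sqrt(6)/ 2 + 345345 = 437292.72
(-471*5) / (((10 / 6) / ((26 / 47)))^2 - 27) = 14327820 / 109043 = 131.40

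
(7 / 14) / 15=0.03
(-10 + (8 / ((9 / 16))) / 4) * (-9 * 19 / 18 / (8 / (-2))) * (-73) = 1117.31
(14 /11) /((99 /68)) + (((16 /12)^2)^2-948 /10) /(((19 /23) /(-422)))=43588460524 /931095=46814.19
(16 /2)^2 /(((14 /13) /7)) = 416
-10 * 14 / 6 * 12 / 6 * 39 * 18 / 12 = -2730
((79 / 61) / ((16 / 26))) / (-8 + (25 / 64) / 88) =-723008 / 2746891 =-0.26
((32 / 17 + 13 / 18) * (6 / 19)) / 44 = 797 / 42636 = 0.02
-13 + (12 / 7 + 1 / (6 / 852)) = 130.71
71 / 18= 3.94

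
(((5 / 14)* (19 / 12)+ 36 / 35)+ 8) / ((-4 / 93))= -249829 / 1120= -223.06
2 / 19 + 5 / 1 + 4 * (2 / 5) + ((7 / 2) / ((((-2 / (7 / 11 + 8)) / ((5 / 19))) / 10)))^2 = 73042683 / 45980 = 1588.58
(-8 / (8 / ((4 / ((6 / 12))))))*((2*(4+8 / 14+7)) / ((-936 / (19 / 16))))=171 / 728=0.23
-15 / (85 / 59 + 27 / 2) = -1770 / 1763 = -1.00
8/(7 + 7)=4/7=0.57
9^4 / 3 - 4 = 2183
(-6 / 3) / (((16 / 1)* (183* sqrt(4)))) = -1 / 2928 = -0.00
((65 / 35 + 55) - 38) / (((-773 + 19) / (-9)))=594 / 2639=0.23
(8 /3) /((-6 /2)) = -8 /9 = -0.89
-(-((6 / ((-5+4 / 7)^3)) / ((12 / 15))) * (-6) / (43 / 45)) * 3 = 2083725 / 1281013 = 1.63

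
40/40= 1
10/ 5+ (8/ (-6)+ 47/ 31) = 203/ 93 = 2.18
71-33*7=-160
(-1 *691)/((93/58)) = -40078/93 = -430.95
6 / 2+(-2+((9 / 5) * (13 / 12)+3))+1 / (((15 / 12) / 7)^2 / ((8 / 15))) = 34013 / 1500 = 22.68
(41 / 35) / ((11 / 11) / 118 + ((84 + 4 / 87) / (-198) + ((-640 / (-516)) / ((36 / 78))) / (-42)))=-199088538 / 81575075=-2.44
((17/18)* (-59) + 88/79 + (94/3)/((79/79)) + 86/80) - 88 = -3134087/28440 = -110.20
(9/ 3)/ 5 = 3/ 5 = 0.60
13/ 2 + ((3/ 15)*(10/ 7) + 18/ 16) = 443/ 56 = 7.91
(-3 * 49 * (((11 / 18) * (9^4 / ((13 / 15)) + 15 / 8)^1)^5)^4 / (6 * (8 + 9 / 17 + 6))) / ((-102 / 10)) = 397897661101554205911875719090118175865947819772775881898798496944064922892350894718131036623075950264426483878803658008575439453125 / 118724403782212861698628263621710156359110789884575305695232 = 3351439539182311939341969000000000000000000000000000000000000000000000000.00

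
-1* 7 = -7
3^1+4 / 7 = 25 / 7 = 3.57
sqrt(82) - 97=-87.94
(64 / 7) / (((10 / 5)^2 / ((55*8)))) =7040 / 7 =1005.71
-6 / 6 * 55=-55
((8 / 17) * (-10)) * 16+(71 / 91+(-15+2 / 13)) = -138240 / 1547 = -89.36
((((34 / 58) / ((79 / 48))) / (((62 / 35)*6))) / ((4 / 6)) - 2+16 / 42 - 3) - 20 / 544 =-934170317 / 202835976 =-4.61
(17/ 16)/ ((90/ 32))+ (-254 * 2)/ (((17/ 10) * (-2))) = 114589/ 765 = 149.79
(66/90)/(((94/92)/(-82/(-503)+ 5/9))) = 1646018/3191535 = 0.52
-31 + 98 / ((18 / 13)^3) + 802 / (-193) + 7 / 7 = 1554757 / 562788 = 2.76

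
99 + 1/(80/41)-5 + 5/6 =22883/240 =95.35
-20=-20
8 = 8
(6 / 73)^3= 216 / 389017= 0.00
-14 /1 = -14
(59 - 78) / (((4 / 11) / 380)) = -19855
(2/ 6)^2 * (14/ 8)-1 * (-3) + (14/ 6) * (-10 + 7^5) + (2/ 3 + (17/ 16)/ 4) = 22577545/ 576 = 39197.13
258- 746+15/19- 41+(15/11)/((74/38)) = -4079237/7733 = -527.51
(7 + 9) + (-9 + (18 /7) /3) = 55 /7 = 7.86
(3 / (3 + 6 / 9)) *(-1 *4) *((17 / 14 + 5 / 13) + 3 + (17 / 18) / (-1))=-11.96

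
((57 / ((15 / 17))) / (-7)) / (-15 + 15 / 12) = 1292 / 1925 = 0.67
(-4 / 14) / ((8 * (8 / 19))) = -19 / 224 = -0.08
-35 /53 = -0.66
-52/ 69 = -0.75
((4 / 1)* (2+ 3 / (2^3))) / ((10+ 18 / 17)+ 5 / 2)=323 / 461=0.70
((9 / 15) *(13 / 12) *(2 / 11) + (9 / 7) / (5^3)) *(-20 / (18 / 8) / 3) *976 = -19309184 / 51975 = -371.51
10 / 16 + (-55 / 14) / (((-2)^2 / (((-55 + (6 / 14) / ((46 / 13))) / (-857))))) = 8686485 / 15453424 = 0.56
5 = 5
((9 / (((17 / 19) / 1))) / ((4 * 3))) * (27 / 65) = 1539 / 4420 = 0.35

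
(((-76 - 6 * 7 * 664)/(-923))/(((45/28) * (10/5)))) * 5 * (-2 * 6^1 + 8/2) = -3131968/8307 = -377.03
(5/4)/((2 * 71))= 5/568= 0.01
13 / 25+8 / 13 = 369 / 325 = 1.14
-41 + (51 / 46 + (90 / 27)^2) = -11915 / 414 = -28.78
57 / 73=0.78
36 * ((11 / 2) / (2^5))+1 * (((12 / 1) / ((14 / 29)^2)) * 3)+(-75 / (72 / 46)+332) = 1046029 / 2352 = 444.74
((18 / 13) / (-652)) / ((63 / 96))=-48 / 14833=-0.00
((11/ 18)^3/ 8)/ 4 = 1331/ 186624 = 0.01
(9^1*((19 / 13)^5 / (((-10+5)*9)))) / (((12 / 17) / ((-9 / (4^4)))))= 126281049 / 1901020160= 0.07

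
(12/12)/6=0.17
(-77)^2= 5929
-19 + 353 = 334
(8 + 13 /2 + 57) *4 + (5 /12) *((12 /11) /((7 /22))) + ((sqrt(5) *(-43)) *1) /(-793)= 43 *sqrt(5) /793 + 2012 /7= 287.55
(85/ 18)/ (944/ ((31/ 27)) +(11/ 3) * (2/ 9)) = 7905/ 1377716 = 0.01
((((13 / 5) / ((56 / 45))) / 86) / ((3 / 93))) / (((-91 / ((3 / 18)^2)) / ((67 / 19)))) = -2077 / 2562112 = -0.00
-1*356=-356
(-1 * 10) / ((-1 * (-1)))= -10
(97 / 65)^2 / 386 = 9409 / 1630850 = 0.01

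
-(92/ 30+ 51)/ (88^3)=-811/ 10222080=-0.00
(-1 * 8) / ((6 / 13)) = -52 / 3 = -17.33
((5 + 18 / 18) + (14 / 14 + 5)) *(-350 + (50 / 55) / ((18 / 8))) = -138440 / 33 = -4195.15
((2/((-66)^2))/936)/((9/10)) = 5/9173736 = 0.00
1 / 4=0.25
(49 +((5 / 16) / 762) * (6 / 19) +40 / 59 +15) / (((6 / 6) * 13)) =147328423 / 29612336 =4.98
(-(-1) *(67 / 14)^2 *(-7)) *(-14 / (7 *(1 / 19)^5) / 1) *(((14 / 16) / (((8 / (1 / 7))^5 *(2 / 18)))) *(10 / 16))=500184378495 / 70493667328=7.10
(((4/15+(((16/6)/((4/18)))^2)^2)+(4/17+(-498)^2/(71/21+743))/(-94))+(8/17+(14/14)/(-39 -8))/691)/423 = 49.01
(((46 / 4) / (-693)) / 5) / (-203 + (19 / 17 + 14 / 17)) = 391 / 23686740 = 0.00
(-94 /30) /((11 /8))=-2.28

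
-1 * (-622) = 622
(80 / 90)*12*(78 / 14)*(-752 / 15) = -312832 / 105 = -2979.35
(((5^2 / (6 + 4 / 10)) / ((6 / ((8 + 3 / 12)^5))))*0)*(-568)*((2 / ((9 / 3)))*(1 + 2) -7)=0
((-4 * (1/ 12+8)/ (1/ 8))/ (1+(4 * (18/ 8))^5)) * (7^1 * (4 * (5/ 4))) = -2716/ 17715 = -0.15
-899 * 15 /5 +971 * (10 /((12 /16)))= 30749 /3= 10249.67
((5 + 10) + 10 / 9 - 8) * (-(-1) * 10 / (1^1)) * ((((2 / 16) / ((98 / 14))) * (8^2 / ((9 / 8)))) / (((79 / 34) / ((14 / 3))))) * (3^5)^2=772001280 / 79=9772168.10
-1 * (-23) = 23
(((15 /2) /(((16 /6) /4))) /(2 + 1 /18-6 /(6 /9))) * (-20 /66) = 27 /55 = 0.49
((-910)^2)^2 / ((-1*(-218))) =342874805000 / 109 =3145640412.84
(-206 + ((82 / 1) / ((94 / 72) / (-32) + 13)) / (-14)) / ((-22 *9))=980675 / 940527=1.04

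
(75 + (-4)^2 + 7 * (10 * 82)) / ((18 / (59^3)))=1197564949 / 18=66531386.06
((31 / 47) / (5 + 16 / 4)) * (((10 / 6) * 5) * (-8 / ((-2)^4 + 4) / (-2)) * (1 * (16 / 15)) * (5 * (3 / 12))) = 620 / 3807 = 0.16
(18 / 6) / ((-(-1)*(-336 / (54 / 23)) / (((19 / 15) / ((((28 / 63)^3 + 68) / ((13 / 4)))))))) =-1620567 / 1278623360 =-0.00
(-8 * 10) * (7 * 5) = -2800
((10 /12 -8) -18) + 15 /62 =-2318 /93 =-24.92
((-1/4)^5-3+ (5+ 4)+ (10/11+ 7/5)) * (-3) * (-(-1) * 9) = -12633651/56320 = -224.32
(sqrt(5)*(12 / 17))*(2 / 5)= 0.63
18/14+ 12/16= 57/28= 2.04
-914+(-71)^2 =4127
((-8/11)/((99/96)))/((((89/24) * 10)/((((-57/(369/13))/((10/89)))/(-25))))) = -126464/9301875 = -0.01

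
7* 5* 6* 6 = 1260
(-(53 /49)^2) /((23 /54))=-151686 /55223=-2.75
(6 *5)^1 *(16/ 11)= 480/ 11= 43.64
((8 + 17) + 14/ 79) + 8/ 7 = 14555/ 553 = 26.32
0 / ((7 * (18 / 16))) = 0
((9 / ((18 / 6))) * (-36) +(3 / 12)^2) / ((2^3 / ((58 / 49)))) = -50083 / 3136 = -15.97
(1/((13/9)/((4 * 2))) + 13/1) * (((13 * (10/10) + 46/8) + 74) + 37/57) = 5132095/2964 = 1731.48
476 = 476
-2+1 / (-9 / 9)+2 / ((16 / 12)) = -3 / 2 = -1.50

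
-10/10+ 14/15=-0.07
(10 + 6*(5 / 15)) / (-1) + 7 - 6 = -11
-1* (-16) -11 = 5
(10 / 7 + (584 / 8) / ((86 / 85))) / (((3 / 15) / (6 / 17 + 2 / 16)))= 14395875 / 81872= 175.83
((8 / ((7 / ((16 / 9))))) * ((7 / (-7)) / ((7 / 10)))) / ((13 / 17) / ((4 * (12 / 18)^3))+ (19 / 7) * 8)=-139264 / 1072827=-0.13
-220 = -220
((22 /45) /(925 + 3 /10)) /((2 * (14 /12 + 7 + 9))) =44 /2859177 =0.00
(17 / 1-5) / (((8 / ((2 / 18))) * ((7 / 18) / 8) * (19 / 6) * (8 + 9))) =144 / 2261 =0.06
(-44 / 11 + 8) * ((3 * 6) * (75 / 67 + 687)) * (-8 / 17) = -1562112 / 67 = -23315.10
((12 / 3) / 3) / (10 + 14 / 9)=3 / 26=0.12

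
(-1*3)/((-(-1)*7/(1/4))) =-3/28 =-0.11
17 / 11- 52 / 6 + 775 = 25340 / 33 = 767.88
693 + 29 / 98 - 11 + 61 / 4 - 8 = 135151 / 196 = 689.55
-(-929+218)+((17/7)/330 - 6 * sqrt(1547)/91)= 1642427/2310 - 6 * sqrt(1547)/91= 708.41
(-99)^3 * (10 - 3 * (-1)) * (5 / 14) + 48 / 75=-1576735651 / 350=-4504959.00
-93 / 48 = -31 / 16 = -1.94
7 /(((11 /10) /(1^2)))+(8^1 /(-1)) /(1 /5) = -33.64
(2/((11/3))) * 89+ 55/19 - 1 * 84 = -6805/209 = -32.56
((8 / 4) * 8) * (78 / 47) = 1248 / 47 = 26.55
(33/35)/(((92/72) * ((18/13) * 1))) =429/805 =0.53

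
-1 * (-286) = 286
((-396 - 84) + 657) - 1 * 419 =-242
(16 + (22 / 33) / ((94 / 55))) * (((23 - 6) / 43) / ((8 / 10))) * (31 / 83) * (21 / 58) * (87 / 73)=1.31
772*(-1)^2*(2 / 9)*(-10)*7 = -108080 / 9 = -12008.89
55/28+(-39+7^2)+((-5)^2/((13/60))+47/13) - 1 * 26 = 2939/28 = 104.96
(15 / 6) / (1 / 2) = 5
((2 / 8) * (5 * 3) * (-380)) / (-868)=1425 / 868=1.64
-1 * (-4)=4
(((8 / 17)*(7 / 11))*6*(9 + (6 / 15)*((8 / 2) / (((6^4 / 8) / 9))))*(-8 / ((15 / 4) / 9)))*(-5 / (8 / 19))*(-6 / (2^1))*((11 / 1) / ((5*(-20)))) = 2611056 / 2125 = 1228.73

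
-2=-2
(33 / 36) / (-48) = -11 / 576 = -0.02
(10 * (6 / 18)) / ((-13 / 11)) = -110 / 39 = -2.82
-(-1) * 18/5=18/5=3.60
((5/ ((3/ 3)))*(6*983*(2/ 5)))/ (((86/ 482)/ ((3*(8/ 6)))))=11371344/ 43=264449.86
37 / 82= 0.45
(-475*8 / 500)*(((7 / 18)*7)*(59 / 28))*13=-102011 / 180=-566.73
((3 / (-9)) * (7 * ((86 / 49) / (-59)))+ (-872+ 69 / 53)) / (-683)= 57171575 / 44850561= 1.27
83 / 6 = 13.83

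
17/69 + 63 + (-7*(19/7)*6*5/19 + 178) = 14576/69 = 211.25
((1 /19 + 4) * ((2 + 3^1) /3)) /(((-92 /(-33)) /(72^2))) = 5488560 /437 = 12559.63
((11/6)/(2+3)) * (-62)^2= 1409.47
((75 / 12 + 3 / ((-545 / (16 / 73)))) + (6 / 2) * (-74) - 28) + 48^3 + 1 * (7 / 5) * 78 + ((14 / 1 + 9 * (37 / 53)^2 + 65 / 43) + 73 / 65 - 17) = 27602836838089199 / 249886561340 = 110461.47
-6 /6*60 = -60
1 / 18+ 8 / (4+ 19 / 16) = 2387 / 1494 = 1.60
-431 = -431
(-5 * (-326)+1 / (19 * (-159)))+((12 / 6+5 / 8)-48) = 38297209 / 24168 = 1584.62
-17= -17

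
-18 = -18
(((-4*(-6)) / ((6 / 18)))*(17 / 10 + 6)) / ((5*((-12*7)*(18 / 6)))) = -11 / 25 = -0.44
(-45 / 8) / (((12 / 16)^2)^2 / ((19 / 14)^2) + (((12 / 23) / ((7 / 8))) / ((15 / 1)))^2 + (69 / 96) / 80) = -74859848000 / 2426829787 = -30.85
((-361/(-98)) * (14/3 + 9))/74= 14801/21756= 0.68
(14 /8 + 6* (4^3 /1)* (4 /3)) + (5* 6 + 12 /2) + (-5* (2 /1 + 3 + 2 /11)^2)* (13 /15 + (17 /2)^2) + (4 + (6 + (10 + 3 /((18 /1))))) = -3356461 /363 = -9246.45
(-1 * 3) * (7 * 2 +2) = -48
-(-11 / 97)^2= -121 / 9409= -0.01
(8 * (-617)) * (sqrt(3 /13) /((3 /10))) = -49360 * sqrt(39) /39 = -7903.93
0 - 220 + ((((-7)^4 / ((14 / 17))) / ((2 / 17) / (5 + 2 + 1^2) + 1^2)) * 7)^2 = 1925926729864 / 4761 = 404521472.35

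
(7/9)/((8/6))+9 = 115/12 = 9.58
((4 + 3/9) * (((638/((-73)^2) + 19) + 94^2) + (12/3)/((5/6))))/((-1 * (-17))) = 3068943293/1358895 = 2258.41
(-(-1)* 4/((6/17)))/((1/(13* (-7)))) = -3094/3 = -1031.33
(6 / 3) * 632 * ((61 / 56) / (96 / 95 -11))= -915610 / 6643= -137.83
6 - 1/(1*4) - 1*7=-5/4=-1.25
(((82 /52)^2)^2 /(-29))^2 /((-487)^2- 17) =7984925229121 /41649478811413471232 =0.00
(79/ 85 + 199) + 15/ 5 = 202.93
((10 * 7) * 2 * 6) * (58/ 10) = 4872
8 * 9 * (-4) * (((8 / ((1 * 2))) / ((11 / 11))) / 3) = -384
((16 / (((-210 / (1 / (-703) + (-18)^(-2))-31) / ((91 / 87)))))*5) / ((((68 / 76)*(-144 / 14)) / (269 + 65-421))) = -45870370 / 7320111957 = -0.01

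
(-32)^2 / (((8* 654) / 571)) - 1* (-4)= 37852 / 327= 115.76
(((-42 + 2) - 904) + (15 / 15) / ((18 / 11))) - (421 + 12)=-24775 / 18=-1376.39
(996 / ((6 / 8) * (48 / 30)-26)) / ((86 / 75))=-93375 / 2666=-35.02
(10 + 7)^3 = 4913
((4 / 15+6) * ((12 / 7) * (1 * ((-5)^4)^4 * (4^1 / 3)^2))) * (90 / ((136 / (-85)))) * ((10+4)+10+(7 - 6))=-28686523437500000 / 7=-4098074776785714.29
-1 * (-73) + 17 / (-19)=1370 / 19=72.11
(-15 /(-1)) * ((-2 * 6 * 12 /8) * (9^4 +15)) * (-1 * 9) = 15979680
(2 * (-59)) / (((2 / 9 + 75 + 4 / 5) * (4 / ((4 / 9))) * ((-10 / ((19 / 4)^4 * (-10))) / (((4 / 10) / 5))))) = -7.02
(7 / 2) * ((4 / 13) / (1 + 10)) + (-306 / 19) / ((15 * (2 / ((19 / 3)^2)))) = -45979 / 2145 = -21.44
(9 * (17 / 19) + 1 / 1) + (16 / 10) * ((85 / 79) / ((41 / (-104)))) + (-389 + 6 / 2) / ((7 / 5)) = -116755526 / 430787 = -271.03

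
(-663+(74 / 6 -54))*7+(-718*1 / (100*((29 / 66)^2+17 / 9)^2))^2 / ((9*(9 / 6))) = -772356371676617079278 / 156586335532201875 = -4932.46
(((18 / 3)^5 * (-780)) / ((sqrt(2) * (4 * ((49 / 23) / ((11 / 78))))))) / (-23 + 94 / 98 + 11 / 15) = 36887400 * sqrt(2) / 15661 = 3330.99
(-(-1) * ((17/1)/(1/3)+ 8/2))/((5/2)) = 22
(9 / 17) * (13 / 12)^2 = 169 / 272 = 0.62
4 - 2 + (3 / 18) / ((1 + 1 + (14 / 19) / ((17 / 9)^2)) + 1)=2.05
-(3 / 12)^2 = -1 / 16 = -0.06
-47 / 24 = -1.96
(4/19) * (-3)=-12/19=-0.63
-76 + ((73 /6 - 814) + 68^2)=22477 /6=3746.17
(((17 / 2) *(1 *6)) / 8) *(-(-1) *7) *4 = 357 / 2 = 178.50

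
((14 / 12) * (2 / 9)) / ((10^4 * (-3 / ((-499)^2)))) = -1743007 / 810000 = -2.15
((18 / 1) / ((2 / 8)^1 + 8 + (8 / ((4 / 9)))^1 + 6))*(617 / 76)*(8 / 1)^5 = 121307136 / 817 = 148478.75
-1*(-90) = 90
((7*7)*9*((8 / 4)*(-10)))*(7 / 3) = -20580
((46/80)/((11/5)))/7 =23/616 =0.04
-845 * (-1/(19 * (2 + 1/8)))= 6760/323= 20.93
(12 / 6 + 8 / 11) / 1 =30 / 11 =2.73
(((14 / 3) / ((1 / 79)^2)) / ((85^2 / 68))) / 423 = 0.65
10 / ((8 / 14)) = 35 / 2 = 17.50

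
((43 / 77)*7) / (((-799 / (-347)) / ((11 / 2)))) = 14921 / 1598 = 9.34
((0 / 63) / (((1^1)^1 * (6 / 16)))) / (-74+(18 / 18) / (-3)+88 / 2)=0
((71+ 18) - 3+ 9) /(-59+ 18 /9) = -5 /3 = -1.67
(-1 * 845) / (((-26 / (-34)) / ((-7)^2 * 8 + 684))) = -1188980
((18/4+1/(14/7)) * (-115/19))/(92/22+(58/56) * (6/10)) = -885500/140543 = -6.30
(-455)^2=207025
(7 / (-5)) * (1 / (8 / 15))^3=-4725 / 512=-9.23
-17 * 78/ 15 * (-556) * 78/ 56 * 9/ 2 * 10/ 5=21564738/ 35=616135.37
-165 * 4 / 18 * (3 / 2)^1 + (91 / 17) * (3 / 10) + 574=520.61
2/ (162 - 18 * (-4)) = 1/ 117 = 0.01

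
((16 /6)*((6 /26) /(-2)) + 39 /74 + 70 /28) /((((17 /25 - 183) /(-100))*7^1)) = 1635000 /7673393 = 0.21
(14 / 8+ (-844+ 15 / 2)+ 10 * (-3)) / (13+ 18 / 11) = -38049 / 644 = -59.08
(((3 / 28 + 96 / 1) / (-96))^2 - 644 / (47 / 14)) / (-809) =7200372433 / 30525472768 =0.24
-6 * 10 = -60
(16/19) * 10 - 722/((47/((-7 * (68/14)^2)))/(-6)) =-95095408/6251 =-15212.83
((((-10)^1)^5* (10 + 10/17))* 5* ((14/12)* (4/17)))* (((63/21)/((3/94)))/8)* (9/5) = -8883000000/289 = -30737024.22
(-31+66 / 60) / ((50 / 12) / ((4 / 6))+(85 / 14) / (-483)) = -2021838 / 421775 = -4.79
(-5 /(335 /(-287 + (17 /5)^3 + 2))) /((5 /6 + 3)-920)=-184272 /46037375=-0.00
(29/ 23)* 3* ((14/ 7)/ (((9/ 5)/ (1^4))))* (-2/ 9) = -580/ 621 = -0.93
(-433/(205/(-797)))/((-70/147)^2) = 152189541/20500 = 7423.88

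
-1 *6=-6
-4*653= -2612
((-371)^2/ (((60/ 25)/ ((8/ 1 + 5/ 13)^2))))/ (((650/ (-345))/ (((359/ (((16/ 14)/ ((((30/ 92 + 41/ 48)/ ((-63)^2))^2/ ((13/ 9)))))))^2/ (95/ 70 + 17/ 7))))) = -233935119685588006159373/ 1119062547380734495543001088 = -0.00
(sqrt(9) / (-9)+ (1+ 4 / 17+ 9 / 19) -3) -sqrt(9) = -4481 / 969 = -4.62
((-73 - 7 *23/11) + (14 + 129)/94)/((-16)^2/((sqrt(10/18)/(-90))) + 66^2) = 326491/815136792 + 474896 *sqrt(5)/373604363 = 0.00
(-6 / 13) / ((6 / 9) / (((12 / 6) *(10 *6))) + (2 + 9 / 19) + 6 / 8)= -5130 / 35893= -0.14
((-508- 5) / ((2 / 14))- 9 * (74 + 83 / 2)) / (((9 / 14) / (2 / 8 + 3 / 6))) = -21609 / 4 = -5402.25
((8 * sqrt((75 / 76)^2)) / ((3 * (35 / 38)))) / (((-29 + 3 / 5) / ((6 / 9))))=-100 / 1491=-0.07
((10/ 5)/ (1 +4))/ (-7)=-2/ 35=-0.06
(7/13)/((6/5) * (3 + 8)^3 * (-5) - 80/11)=-77/1143038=-0.00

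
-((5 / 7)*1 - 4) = 23 / 7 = 3.29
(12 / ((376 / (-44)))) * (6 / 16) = -99 / 188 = -0.53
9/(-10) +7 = 61/10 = 6.10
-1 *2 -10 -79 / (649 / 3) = -8025 / 649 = -12.37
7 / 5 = 1.40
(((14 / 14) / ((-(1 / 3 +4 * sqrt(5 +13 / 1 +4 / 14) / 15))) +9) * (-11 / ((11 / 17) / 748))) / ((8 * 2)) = -6613.44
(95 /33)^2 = 9025 /1089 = 8.29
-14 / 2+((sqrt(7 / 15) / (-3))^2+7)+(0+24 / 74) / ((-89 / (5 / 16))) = 90179 / 1778220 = 0.05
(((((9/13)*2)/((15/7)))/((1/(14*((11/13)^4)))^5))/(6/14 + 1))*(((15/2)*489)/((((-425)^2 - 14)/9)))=351118606246092852906283437361392/223112858302424744383683681715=1573.73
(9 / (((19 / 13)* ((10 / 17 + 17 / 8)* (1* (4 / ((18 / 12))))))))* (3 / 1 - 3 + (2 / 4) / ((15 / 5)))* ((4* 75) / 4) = 16575 / 1558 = 10.64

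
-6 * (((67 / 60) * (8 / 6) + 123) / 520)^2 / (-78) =7845601 / 1779570000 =0.00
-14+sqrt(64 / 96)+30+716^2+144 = 512816.82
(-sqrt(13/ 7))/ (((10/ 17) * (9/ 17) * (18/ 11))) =-3179 * sqrt(91)/ 11340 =-2.67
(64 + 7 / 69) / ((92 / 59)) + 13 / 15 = 1332293 / 31740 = 41.98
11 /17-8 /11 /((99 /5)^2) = 1182521 /1832787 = 0.65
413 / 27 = 15.30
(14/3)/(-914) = -7/1371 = -0.01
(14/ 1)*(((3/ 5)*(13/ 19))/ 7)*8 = 624/ 95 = 6.57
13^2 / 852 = 169 / 852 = 0.20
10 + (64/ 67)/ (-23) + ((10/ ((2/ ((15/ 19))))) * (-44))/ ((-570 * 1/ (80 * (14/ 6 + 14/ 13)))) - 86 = 8095220/ 1141881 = 7.09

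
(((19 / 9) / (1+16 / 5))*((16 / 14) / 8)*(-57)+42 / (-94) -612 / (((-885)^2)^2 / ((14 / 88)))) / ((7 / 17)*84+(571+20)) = -0.01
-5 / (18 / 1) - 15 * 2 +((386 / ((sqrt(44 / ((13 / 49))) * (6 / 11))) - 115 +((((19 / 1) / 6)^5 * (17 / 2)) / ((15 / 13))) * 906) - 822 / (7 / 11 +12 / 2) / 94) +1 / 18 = 193 * sqrt(143) / 42 +283483637944279 / 133397280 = 2125163.03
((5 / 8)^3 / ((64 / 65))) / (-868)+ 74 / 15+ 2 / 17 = 36632027837 / 7252869120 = 5.05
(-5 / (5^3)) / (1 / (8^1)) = -8 / 25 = -0.32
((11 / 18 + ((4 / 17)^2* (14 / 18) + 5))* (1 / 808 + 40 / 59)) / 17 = 317454509 / 1405275216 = 0.23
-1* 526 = -526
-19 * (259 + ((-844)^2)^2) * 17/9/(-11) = 163897492421065/99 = 1655530226475.40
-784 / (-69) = 784 / 69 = 11.36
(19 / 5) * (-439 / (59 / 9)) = -254.47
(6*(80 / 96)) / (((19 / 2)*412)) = 5 / 3914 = 0.00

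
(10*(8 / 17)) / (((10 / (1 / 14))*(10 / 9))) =18 / 595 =0.03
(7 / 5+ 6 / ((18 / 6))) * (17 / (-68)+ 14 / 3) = 901 / 60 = 15.02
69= 69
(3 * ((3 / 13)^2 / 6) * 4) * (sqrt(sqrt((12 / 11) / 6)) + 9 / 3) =18 * 11^(3 / 4) * 2^(1 / 4) / 1859 + 54 / 169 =0.39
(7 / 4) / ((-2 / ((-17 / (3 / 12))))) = 119 / 2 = 59.50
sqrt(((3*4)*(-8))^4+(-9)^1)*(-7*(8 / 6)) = -28*sqrt(9437183) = -86016.00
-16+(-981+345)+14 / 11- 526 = -12944 / 11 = -1176.73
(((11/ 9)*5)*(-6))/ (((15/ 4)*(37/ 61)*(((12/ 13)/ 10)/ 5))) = -872300/ 999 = -873.17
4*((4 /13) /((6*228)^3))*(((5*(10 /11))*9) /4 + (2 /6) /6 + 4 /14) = 1831 /360375207192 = 0.00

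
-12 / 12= -1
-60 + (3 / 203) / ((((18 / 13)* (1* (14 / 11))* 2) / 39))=-680221 / 11368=-59.84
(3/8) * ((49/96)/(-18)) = -0.01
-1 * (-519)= 519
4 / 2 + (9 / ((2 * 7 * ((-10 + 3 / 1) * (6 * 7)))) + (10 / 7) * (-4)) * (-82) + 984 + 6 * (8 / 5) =5022723 / 3430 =1464.35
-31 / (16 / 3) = -93 / 16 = -5.81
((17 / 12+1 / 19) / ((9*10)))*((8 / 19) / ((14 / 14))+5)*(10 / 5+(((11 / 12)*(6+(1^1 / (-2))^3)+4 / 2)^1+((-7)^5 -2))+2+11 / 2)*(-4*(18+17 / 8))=1791078107623 / 14971392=119633.37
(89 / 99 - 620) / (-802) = 61291 / 79398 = 0.77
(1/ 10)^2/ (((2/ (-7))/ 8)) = -7/ 25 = -0.28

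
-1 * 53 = -53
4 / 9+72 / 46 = 416 / 207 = 2.01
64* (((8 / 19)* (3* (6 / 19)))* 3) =27648 / 361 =76.59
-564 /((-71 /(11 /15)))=5.83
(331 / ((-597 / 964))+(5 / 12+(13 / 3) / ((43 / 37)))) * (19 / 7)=-147811279 / 102684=-1439.48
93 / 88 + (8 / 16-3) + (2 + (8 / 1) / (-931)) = 44915 / 81928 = 0.55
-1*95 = -95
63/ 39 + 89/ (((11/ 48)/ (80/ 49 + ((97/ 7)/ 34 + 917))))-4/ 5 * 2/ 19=4039053280393/ 11316305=356923.33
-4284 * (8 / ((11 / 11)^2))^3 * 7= -15353856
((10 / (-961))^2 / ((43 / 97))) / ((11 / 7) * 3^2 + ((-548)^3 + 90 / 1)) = -13580 / 9149232567425449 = -0.00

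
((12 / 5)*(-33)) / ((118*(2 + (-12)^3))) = 99 / 254585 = 0.00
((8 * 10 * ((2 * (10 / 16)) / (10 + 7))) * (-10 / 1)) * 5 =-5000 / 17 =-294.12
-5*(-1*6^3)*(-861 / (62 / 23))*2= -21387240 / 31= -689910.97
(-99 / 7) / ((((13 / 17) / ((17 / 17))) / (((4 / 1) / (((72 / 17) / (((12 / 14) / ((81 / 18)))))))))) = -6358 / 1911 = -3.33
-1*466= -466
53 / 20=2.65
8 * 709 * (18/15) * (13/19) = 442416/95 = 4657.01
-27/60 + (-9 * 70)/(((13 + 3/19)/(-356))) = 1704483/100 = 17044.83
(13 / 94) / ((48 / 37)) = 481 / 4512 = 0.11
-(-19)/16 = 19/16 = 1.19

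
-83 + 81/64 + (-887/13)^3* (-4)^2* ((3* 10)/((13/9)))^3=-14065724583942413879/308915776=-45532555073.98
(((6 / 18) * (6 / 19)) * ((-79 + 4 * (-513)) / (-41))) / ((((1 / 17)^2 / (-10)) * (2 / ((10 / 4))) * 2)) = -9882.20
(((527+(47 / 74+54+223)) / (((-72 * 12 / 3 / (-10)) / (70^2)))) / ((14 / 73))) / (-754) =-3803309125 / 4017312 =-946.73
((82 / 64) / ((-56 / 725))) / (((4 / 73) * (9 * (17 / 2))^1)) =-2169925 / 548352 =-3.96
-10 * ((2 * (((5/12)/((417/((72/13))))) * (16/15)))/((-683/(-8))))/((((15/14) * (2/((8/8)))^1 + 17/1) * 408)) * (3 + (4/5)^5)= -4658752/7907243394375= -0.00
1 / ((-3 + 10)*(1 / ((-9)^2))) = 81 / 7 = 11.57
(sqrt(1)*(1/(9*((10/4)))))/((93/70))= 28/837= 0.03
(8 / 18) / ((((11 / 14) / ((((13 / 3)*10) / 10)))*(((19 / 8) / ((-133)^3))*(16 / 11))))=-45071572 / 27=-1669317.48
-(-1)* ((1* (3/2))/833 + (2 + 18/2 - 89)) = -129945/1666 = -78.00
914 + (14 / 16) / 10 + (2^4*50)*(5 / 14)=671889 / 560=1199.80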